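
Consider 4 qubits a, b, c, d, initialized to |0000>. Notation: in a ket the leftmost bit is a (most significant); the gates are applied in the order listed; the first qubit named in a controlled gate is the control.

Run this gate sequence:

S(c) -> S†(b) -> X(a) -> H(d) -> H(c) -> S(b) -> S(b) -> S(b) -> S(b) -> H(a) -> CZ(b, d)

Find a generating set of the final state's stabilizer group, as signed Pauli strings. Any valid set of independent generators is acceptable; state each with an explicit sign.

The final state is stabilized by the group generated by -XIII, +IIXI, +IIIX, +IZII; other independent generating sets are equally valid. Key observation: the block from step 6 through step 9 cancels to the identity and can be dropped.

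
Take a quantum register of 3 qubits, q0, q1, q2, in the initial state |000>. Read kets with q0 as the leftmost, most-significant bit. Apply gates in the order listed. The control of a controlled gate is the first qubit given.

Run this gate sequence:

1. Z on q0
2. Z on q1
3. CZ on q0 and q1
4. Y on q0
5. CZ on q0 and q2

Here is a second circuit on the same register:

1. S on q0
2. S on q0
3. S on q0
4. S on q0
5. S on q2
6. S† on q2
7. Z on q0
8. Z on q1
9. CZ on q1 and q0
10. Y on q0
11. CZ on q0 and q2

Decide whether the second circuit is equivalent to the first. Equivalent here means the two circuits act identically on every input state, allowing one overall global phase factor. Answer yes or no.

Yes, they are equivalent — the unitaries differ by at most a global phase.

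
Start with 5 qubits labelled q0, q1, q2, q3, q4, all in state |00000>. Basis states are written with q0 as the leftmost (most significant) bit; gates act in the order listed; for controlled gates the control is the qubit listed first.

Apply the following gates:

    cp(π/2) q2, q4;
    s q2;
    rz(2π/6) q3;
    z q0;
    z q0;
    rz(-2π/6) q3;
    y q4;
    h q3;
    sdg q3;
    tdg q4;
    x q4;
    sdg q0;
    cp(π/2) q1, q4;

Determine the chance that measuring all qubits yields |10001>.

Outcome |10001> occurs with probability 0. Key observation: steps 3-6 multiply out to the identity, so the circuit reduces to the remaining gates.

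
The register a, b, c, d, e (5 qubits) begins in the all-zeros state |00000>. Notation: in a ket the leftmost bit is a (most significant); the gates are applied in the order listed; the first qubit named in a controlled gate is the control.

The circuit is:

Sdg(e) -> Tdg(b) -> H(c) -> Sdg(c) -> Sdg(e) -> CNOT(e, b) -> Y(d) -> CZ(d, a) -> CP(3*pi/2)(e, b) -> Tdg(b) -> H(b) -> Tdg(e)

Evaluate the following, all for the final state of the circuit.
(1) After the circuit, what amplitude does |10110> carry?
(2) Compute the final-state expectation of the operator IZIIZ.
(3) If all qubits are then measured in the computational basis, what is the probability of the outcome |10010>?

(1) The final state's coefficient on |10110> equals 0.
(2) In the final state, IZIIZ has expectation 0.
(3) A full measurement returns |10010> with probability 0.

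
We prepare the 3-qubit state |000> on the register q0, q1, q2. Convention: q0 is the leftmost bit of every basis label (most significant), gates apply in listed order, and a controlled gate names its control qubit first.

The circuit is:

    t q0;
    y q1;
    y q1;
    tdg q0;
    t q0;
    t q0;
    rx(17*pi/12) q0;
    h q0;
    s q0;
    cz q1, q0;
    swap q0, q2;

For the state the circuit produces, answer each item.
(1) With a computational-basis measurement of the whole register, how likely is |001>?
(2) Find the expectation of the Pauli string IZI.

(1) A full measurement returns |001> with probability 1/2.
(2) The observable IZI averages to 1.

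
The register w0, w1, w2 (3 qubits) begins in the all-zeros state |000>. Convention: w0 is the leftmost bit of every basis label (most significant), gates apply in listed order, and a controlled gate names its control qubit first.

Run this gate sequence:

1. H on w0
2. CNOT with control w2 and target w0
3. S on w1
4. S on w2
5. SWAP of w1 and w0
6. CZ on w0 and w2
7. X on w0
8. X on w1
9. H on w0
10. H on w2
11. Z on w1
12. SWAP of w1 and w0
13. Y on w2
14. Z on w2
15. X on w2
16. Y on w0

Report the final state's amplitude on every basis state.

After the circuit, the state carries amplitude sqrt(2)/4 on |000>, sqrt(2)/4 on |001>, -sqrt(2)/4 on |010>, -sqrt(2)/4 on |011>, sqrt(2)/4 on |100>, sqrt(2)/4 on |101>, -sqrt(2)/4 on |110>, -sqrt(2)/4 on |111>.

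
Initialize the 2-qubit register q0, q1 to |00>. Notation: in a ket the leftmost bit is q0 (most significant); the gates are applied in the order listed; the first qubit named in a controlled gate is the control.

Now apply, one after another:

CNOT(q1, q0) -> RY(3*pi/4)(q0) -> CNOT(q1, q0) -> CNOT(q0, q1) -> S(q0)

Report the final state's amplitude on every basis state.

After the circuit, the state carries amplitude sqrt(2 - sqrt(2))/2 on |00>, 0 on |01>, 0 on |10>, I*sqrt(sqrt(2) + 2)/2 on |11>.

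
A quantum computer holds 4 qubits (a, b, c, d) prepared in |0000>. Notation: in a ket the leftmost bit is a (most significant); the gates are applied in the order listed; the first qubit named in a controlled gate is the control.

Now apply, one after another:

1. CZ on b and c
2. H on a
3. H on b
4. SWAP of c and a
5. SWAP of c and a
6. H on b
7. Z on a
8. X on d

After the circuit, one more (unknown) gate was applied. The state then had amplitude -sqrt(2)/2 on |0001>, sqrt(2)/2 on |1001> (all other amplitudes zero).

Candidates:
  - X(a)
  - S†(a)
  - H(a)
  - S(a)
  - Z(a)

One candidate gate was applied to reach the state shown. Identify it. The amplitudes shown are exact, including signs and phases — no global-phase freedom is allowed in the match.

The applied gate was X(a).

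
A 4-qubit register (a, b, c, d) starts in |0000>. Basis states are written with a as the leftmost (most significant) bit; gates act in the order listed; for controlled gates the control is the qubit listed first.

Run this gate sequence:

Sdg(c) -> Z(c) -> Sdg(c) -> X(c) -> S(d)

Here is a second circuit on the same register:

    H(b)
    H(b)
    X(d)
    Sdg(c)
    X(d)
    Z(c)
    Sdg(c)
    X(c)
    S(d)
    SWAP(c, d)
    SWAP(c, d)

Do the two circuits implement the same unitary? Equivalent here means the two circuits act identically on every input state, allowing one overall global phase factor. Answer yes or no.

Yes — the two circuits implement the same unitary up to a global phase.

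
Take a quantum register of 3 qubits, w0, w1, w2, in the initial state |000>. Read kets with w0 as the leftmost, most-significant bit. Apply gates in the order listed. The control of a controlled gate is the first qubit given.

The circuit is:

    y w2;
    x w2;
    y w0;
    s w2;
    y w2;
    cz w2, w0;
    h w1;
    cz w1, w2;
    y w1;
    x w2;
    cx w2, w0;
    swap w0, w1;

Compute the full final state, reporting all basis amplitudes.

The final amplitudes are -sqrt(2)/2 on |010>, -sqrt(2)/2 on |110>, and 0 on every other basis state.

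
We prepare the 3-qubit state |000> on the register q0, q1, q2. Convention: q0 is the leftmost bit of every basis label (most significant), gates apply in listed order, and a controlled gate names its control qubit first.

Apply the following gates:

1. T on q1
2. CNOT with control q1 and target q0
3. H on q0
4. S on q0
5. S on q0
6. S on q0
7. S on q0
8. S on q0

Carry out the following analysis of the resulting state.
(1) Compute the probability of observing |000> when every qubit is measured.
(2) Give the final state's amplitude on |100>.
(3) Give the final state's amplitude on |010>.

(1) Outcome |000> occurs with probability 1/2.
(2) The amplitude on |100> is sqrt(2)*I/2.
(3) The amplitude on |010> is 0.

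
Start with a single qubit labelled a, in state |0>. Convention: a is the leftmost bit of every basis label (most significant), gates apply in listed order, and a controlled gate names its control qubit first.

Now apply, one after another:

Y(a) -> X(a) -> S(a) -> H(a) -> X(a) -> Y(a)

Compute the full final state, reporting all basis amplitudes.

The final amplitudes are sqrt(2)/2 on |0>, -sqrt(2)/2 on |1>.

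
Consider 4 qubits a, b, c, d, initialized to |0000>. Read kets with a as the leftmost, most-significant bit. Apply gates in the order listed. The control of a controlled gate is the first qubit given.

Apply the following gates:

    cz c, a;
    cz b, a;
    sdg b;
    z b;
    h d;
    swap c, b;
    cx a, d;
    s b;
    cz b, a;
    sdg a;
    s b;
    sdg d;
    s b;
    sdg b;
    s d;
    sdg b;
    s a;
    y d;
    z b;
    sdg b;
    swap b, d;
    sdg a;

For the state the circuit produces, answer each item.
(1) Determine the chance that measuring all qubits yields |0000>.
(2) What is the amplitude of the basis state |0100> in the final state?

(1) A full measurement returns |0000> with probability 1/2. Key observation: steps 10-17 multiply out to the identity, so the circuit reduces to the remaining gates.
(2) The amplitude on |0100> is sqrt(2)*I/2.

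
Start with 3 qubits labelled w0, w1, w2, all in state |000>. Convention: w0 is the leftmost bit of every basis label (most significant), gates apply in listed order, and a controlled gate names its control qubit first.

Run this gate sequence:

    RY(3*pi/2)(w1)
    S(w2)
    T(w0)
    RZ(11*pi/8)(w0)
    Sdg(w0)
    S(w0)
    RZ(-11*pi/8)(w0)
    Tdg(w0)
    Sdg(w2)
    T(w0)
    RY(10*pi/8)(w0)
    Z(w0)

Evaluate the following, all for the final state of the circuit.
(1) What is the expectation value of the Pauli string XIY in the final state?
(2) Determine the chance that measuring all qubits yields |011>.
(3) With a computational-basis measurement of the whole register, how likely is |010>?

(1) The observable XIY averages to 0. Key observation: the block from step 2 through step 9 cancels to the identity and can be dropped.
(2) Outcome |011> occurs with probability 0.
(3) The probability of measuring |010> is 1/4 - sqrt(2)/8.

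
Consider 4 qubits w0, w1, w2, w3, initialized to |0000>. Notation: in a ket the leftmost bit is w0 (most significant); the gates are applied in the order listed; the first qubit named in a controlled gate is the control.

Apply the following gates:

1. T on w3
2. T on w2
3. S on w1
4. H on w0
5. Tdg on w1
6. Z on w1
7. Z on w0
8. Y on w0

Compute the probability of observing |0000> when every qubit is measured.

A full measurement returns |0000> with probability 1/2.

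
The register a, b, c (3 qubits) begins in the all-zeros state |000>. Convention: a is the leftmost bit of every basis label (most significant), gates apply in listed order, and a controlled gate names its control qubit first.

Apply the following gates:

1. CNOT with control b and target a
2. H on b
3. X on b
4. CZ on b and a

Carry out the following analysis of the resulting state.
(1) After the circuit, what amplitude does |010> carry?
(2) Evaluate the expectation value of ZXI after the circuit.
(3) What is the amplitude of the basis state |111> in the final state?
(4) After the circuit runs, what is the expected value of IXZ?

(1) |010> carries amplitude sqrt(2)/2 in the final state.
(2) In the final state, ZXI has expectation 1.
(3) The amplitude on |111> is 0.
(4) The expectation value of IXZ is 1.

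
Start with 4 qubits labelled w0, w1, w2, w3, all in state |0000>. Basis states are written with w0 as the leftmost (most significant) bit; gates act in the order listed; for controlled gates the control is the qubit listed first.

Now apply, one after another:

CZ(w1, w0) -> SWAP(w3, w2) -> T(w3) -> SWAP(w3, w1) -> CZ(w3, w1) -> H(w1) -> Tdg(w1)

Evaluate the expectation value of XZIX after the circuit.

The expectation value of XZIX is 0.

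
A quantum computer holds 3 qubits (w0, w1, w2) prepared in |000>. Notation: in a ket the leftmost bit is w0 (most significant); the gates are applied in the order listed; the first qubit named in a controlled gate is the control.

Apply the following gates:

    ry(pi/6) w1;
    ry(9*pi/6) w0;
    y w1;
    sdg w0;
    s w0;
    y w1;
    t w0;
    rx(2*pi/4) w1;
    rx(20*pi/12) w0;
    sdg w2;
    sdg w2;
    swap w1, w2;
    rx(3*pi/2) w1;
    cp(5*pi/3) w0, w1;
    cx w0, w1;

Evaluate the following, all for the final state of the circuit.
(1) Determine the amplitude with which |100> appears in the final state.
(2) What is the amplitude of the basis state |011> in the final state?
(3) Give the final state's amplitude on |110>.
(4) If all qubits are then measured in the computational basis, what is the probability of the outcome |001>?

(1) |100> carries amplitude (-(-sqrt(3) + 3 + sqrt(3)*I + 3*I)*exp(I*pi/3) - (1 + sqrt(3) - sqrt(3)*I + I)*exp(I*pi/12))*exp(7*I*pi/12)/16 in the final state. Key observation: the block from step 3 through step 6 cancels to the identity and can be dropped.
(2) The final state's coefficient on |011> equals -3/16 - 3*I/16 - sqrt(3)*exp(I*pi/4)/16 + sqrt(3)*exp(3*I*pi/4)/16 + sqrt(2)*I/16 - sqrt(3)*(1 - I)/16.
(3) The amplitude on |110> is 1/16 - 3*exp(3*I*pi/4)/16 - sqrt(3)*(1 + I)/16 - I/16 + sqrt(3)*exp(3*I*pi/4)/16 + sqrt(3)*exp(I*pi/4)/16 + 3*exp(I*pi/4)/16.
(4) A full measurement returns |001> with probability sqrt(6)/32 + 1/8.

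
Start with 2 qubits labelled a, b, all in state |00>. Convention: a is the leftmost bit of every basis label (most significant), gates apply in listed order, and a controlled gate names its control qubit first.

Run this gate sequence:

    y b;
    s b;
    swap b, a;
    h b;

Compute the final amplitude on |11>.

The amplitude on |11> is -sqrt(2)/2.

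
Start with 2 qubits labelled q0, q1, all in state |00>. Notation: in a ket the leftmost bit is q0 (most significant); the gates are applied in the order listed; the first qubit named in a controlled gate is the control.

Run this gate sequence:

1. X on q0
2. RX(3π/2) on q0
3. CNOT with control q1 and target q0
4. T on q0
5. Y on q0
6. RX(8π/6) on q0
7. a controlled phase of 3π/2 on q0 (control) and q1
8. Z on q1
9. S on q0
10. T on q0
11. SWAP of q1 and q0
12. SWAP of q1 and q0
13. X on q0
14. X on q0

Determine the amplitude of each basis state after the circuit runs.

The final amplitudes are -sqrt(6)*I/4 - sqrt(2)*exp(3*I*pi/4)/4 on |00>, 0 on |01>, -sqrt(6)/4 - sqrt(2)*exp(3*I*pi/4)/4 on |10>, 0 on |11>. Key observation: the block from step 13 through step 14 cancels to the identity and can be dropped.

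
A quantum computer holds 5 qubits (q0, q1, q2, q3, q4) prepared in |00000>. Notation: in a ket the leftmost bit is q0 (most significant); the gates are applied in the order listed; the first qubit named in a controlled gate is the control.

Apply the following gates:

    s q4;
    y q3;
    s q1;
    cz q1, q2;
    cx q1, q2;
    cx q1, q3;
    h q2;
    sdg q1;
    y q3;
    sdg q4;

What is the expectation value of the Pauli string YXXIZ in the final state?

The expectation value of YXXIZ is 0.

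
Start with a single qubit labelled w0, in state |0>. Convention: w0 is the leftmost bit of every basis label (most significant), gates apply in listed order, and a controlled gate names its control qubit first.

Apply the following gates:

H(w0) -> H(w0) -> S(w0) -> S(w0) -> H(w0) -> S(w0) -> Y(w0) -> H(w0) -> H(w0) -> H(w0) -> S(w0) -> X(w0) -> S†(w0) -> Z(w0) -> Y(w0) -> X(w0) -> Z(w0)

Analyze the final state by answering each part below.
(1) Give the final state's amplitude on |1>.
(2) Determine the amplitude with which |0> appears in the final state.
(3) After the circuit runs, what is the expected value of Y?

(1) |1> carries amplitude -1/2 - I/2 in the final state.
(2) The final state's coefficient on |0> equals -1/2 + I/2.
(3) In the final state, Y has expectation 1.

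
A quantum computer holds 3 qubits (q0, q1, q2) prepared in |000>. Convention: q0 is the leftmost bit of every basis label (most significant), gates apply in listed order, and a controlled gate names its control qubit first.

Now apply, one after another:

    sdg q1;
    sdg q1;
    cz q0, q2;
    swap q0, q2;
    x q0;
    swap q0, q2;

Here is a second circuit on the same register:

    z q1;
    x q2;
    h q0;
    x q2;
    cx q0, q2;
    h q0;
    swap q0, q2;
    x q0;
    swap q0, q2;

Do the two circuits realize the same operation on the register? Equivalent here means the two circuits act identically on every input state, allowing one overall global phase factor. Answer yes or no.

No, they are not equivalent — no single phase factor reconciles the two unitaries.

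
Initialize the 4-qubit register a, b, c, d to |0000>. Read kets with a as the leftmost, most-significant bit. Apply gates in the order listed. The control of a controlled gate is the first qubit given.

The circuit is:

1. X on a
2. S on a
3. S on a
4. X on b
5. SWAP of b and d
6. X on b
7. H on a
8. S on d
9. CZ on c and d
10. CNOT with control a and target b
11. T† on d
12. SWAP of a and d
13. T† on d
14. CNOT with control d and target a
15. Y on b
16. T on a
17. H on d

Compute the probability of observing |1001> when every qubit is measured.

A full measurement returns |1001> with probability 1/4.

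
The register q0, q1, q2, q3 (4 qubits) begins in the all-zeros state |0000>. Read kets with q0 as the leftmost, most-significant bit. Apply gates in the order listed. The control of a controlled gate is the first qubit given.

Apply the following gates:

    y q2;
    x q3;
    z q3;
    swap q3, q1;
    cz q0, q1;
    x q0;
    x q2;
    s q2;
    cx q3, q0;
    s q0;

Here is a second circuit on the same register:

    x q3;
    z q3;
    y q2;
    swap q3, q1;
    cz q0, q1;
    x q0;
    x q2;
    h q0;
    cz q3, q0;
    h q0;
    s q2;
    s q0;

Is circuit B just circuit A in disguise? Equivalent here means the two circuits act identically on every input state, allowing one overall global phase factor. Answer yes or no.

Yes: on every input state the two circuits agree up to one overall phase factor.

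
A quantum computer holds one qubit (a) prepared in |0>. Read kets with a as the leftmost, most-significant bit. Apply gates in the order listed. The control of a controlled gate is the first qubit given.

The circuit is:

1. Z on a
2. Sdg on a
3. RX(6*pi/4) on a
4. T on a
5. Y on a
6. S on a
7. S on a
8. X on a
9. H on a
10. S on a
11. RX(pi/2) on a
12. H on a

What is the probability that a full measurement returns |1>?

A full measurement returns |1> with probability 1/2 - sqrt(2)/4.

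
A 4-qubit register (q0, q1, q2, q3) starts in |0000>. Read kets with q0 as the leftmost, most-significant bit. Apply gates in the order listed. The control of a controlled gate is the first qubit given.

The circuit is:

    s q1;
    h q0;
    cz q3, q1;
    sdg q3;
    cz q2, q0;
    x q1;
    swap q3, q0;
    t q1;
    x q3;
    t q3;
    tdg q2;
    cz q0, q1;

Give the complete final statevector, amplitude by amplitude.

After the circuit, the state carries amplitude sqrt(2)*exp(I*pi/4)/2 on |0100>, sqrt(2)*I/2 on |0101>, and 0 on every other basis state.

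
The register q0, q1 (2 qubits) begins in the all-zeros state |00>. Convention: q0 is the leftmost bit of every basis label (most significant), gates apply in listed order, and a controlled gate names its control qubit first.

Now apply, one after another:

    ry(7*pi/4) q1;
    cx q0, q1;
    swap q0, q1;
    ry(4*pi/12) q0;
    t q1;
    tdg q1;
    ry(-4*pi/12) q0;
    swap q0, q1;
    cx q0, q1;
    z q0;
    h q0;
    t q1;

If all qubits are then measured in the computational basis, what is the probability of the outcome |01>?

A full measurement returns |01> with probability 1/4 - sqrt(2)/8. Key observation: gates 2-9 undo each other exactly, leaving only the rest of the circuit to track.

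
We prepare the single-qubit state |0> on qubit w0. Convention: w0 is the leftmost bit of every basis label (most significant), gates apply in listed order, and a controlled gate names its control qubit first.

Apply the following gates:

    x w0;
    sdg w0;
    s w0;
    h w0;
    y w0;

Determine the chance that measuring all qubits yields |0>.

The probability of measuring |0> is 1/2.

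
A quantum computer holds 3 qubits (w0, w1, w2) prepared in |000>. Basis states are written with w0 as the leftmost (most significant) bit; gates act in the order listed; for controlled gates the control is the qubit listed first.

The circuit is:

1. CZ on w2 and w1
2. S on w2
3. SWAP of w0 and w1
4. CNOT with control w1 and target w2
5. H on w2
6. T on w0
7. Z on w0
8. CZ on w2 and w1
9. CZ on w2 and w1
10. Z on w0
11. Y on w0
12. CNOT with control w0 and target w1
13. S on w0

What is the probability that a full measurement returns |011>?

Outcome |011> occurs with probability 0. Key observation: gates 7-10 undo each other exactly, leaving only the rest of the circuit to track.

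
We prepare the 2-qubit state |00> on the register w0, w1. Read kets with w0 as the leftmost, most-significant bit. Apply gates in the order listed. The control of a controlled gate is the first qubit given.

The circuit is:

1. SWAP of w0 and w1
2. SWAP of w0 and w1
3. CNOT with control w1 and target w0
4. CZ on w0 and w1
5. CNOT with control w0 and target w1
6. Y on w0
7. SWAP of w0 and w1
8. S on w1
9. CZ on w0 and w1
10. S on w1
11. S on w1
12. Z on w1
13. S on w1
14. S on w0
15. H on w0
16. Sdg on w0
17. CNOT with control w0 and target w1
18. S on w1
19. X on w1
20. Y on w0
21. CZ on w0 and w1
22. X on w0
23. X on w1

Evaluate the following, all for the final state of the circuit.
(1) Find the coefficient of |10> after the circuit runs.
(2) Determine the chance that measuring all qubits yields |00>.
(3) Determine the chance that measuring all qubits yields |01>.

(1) |10> carries amplitude sqrt(2)*I/2 in the final state.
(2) Outcome |00> occurs with probability 0.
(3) A full measurement returns |01> with probability 1/2.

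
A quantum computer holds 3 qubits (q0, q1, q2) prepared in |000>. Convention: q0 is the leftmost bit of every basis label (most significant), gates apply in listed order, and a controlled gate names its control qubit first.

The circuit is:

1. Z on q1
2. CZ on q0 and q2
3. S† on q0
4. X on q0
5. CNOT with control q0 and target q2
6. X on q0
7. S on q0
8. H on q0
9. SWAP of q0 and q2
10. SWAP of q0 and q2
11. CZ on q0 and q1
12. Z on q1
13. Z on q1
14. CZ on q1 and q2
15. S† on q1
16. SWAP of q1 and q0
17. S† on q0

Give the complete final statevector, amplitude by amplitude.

The resulting statevector has amplitude sqrt(2)/2 on |001>, sqrt(2)/2 on |011>, and 0 on every other basis state. Key observation: steps 9-10 multiply out to the identity, so the circuit reduces to the remaining gates.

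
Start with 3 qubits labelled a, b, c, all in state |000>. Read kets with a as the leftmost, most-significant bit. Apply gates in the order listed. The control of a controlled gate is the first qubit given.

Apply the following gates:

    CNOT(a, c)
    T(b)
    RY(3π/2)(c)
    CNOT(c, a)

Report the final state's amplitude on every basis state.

After the circuit, the state carries amplitude -sqrt(2)/2 on |000>, sqrt(2)/2 on |101>, and 0 on every other basis state.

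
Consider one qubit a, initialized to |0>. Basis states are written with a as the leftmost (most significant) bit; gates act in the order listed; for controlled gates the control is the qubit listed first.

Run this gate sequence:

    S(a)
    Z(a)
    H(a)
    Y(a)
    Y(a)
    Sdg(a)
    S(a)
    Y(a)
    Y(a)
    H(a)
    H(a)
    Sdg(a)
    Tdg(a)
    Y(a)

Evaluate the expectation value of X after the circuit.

The observable X averages to sqrt(2)/2. Key observation: the block from step 3 through step 10 cancels to the identity and can be dropped.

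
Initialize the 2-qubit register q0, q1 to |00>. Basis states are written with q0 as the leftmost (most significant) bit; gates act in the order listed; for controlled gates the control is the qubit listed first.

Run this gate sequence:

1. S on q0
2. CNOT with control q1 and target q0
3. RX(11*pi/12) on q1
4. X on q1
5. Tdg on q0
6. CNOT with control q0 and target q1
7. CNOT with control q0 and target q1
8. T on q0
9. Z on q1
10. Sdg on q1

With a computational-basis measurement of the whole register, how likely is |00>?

Outcome |00> occurs with probability sqrt(2)/8 + sqrt(6)/8 + 1/2.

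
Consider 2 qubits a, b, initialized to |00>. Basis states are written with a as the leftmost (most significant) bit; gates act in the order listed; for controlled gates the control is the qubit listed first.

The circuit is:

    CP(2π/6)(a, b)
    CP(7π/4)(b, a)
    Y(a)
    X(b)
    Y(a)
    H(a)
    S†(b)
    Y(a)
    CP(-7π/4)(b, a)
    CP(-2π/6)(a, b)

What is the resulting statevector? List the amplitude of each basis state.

After the circuit, the state carries amplitude 0 on |00>, -sqrt(2)/2 on |01>, 0 on |10>, -sqrt(2)*exp(11*I*pi/12)/2 on |11>.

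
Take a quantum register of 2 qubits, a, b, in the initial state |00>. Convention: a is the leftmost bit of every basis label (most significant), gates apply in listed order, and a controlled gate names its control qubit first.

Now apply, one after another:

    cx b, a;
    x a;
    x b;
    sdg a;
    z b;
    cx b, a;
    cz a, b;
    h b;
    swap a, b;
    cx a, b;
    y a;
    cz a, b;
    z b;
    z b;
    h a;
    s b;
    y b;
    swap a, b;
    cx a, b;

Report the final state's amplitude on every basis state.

After the circuit, the state carries amplitude -1/2 on |00>, -1/2 on |01>, I/2 on |10>, -I/2 on |11>.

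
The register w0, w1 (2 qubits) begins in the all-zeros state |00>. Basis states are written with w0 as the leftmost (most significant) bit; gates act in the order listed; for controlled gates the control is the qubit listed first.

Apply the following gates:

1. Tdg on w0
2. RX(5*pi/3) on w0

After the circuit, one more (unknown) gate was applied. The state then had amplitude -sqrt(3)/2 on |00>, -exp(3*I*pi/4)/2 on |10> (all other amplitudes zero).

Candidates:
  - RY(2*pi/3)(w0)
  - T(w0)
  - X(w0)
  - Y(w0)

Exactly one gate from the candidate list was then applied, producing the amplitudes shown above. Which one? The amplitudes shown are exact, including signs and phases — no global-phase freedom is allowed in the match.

The applied gate was T(w0).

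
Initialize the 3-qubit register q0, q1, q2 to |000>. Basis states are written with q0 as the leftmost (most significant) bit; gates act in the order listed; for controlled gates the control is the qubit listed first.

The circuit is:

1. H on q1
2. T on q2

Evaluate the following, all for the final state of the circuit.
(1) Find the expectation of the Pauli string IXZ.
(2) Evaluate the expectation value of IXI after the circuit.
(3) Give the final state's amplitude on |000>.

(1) In the final state, IXZ has expectation 1.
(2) The observable IXI averages to 1.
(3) The final state's coefficient on |000> equals sqrt(2)/2.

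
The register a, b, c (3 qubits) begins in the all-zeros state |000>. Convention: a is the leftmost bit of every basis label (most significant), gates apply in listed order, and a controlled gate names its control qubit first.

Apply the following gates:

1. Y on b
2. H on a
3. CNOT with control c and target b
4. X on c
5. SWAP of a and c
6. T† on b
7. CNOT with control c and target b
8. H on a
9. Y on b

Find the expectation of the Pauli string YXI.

In the final state, YXI has expectation 0.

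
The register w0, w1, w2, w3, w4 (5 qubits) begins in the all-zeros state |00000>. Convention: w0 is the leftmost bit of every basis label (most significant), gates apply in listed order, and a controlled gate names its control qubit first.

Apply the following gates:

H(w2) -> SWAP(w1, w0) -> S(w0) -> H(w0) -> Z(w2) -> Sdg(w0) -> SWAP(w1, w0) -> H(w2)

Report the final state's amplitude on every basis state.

The resulting statevector has amplitude sqrt(2)/2 on |00100>, -sqrt(2)*I/2 on |01100>, and 0 on every other basis state.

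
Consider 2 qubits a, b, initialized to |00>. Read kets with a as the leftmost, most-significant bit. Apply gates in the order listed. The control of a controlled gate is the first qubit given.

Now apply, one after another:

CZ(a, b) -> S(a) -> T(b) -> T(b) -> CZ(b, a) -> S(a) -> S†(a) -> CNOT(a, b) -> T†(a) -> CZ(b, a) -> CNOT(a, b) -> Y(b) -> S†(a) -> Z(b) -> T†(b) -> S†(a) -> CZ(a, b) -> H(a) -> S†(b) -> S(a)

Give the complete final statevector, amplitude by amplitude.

The final amplitudes are 0 on |00>, sqrt(2)*exp(3*I*pi/4)/2 on |01>, 0 on |10>, -sqrt(2)*exp(I*pi/4)/2 on |11>.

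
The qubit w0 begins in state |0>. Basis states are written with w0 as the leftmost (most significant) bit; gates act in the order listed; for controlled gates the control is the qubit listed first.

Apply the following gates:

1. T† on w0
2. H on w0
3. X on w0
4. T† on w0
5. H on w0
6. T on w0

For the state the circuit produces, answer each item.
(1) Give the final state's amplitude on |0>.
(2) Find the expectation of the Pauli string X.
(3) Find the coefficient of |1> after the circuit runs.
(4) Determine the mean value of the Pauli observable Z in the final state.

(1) The amplitude on |0> is 1/2 - exp(3*I*pi/4)/2.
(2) In the final state, X has expectation -1/2.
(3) The amplitude on |1> is -1/2 + exp(I*pi/4)/2.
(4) The observable Z averages to sqrt(2)/2.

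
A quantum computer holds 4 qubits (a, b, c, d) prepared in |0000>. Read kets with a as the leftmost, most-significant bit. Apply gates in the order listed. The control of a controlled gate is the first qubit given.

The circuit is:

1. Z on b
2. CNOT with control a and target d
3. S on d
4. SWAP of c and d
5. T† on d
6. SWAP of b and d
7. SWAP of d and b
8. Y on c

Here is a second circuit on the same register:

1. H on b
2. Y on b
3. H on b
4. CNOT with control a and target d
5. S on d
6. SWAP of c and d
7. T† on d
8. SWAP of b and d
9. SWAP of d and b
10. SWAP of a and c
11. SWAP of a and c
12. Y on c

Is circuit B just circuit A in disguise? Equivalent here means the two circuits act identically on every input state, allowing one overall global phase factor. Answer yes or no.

No — the two circuits implement different unitaries, even allowing a global phase.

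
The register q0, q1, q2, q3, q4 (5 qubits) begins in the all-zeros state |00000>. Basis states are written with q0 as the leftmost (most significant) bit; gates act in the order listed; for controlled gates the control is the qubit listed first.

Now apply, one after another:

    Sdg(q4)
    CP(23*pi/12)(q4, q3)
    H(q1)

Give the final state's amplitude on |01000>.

The final state's coefficient on |01000> equals sqrt(2)/2.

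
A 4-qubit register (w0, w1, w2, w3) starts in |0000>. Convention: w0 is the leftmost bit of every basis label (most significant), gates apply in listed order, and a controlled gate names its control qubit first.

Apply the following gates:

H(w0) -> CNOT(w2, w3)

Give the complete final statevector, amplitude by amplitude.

The final amplitudes are sqrt(2)/2 on |0000>, sqrt(2)/2 on |1000>, and 0 on every other basis state.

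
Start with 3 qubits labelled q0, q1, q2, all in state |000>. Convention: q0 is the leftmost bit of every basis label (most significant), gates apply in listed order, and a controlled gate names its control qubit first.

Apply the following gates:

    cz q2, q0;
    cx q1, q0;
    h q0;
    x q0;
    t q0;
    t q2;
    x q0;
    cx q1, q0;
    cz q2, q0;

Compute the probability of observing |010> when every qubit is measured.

A full measurement returns |010> with probability 0.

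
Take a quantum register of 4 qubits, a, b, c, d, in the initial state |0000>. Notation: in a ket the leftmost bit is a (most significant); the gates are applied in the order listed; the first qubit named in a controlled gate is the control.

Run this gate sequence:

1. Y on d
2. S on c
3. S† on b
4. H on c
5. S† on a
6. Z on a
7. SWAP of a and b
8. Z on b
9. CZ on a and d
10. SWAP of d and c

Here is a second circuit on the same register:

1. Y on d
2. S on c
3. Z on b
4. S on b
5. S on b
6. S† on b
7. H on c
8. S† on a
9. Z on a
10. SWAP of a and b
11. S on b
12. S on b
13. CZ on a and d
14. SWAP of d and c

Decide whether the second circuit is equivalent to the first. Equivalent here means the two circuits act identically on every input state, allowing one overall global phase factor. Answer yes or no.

Yes — the two circuits implement the same unitary up to a global phase.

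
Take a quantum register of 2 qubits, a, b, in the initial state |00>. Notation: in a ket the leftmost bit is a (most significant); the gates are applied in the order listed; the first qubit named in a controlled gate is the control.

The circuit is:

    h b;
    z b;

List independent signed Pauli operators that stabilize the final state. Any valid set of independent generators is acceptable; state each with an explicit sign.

The final state is stabilized by the group generated by -IX, +ZI; other independent generating sets are equally valid.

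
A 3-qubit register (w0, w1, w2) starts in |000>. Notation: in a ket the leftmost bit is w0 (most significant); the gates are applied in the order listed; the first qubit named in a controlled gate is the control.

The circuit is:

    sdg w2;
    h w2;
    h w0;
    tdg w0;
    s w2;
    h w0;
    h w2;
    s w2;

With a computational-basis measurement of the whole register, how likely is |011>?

Outcome |011> occurs with probability 0.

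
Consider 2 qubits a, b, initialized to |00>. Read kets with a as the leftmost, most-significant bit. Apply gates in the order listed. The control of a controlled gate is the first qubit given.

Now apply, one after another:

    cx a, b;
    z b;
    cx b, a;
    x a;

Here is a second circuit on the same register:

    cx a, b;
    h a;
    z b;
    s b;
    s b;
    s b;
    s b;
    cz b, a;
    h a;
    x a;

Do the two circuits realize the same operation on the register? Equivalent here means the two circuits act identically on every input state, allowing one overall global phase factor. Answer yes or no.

Yes: on every input state the two circuits agree up to one overall phase factor.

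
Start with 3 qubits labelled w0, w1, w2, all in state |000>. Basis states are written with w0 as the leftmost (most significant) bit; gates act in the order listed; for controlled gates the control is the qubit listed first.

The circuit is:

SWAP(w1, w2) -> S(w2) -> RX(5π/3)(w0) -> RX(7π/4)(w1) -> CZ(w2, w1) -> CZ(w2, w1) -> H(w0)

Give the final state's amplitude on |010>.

The amplitude on |010> is sqrt(2 - sqrt(2))*(-sqrt(2) + sqrt(6)*I)/8. Key observation: the block from step 5 through step 6 cancels to the identity and can be dropped.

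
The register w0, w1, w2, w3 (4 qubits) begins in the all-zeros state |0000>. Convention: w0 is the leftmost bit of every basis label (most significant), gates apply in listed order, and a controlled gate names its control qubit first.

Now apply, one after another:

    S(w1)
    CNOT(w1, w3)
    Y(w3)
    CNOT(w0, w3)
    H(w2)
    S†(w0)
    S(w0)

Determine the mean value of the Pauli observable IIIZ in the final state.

In the final state, IIIZ has expectation -1.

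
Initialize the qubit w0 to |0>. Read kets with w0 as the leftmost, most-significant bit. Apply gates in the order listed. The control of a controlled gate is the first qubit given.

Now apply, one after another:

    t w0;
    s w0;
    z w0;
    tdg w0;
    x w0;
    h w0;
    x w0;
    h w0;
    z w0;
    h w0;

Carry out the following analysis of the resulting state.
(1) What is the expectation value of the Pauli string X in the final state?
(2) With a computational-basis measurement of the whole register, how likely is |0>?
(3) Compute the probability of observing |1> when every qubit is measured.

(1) In the final state, X has expectation -1. Key observation: gates 6-9 undo each other exactly, leaving only the rest of the circuit to track.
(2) Outcome |0> occurs with probability 1/2.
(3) The probability of measuring |1> is 1/2.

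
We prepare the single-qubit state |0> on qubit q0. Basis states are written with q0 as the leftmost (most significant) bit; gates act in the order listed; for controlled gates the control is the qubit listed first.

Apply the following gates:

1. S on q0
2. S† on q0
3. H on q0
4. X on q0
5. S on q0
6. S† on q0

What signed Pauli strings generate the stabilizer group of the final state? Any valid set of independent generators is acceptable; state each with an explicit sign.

The final state is stabilized by the group generated by +X; other independent generating sets are equally valid.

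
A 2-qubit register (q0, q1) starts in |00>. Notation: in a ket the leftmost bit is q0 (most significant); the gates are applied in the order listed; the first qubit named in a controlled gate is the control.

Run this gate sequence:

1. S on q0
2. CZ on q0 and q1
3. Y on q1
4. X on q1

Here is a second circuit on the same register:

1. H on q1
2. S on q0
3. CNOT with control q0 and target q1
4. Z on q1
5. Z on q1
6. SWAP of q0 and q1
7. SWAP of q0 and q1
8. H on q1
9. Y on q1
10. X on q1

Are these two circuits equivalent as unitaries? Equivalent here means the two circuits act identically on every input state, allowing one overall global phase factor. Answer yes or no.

Yes — the two circuits implement the same unitary up to a global phase.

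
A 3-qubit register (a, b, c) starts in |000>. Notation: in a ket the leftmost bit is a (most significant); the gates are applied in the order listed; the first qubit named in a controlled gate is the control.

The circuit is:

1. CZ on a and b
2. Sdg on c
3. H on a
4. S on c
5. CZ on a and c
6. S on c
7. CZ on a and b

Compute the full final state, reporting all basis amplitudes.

The resulting statevector has amplitude sqrt(2)/2 on |000>, sqrt(2)/2 on |100>, and 0 on every other basis state.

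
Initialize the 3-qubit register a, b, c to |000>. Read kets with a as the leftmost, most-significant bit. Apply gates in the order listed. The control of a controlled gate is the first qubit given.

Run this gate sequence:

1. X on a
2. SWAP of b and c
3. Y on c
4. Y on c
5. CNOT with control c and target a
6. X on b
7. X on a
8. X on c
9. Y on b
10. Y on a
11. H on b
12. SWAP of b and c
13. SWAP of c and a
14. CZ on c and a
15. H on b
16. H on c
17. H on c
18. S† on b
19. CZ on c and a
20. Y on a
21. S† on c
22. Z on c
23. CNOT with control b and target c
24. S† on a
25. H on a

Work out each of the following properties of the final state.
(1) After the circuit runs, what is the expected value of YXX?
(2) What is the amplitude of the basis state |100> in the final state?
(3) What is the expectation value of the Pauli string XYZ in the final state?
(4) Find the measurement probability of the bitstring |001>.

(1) In the final state, YXX has expectation 0.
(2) The amplitude on |100> is 0.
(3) The observable XYZ averages to 0.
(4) Outcome |001> occurs with probability 1/4.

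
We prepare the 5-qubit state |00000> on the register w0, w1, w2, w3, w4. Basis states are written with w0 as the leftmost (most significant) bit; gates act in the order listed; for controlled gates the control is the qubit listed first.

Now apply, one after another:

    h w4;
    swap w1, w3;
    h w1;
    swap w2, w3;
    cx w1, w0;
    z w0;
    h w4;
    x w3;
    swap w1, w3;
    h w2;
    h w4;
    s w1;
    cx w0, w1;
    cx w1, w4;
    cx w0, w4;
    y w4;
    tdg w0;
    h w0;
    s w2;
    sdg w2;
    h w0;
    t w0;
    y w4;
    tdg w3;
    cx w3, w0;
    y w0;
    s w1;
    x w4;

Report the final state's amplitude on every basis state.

The final amplitudes are -sqrt(2)*exp(3*I*pi/4)/4 on |10010>, -sqrt(2)*exp(3*I*pi/4)/4 on |10011>, -sqrt(2)*exp(3*I*pi/4)/4 on |10110>, -sqrt(2)*exp(3*I*pi/4)/4 on |10111>, -sqrt(2)*I/4 on |11000>, -sqrt(2)*I/4 on |11001>, -sqrt(2)*I/4 on |11100>, -sqrt(2)*I/4 on |11101>, and 0 on every other basis state. Key observation: the block from step 16 through step 23 cancels to the identity and can be dropped.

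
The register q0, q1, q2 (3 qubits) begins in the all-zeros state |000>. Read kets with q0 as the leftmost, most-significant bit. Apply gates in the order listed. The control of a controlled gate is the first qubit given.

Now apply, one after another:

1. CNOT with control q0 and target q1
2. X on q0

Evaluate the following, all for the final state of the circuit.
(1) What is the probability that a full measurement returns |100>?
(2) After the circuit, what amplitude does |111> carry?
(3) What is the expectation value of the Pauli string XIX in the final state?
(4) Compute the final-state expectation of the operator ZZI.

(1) Outcome |100> occurs with probability 1.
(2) The final state's coefficient on |111> equals 0.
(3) The expectation value of XIX is 0.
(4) The observable ZZI averages to -1.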